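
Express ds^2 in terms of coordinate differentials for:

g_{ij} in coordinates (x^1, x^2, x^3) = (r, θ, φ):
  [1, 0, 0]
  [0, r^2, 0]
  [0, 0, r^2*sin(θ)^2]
ds^2 = g_{ij} dx^i dx^j; only the non-zero components contribute.
ds^2 = dr^2 + r^2 dθ^2 + r^2*sin(θ)^2 dφ^2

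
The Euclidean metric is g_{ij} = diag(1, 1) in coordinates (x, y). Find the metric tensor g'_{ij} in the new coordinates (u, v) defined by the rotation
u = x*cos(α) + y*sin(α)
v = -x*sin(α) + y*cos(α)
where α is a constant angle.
Invert the transformation: x = u*cos(α) - v*sin(α), y = u*sin(α) + v*cos(α)
g'_{ij} = (∂x^k/∂x'^i)(∂x^l/∂x'^j) g_{kl}; with g_{kl} = δ_{kl} this is Σ_k (∂x^k/∂x'^i)(∂x^k/∂x'^j).
Jacobian: ∂x/∂u = cos(α), ∂x/∂v = -sin(α), ∂y/∂u = sin(α), ∂y/∂v = cos(α)
g'_{uu} = (cos(α))(cos(α)) + (sin(α))(sin(α)) = 1
g'_{uv} = (cos(α))(-sin(α)) + (sin(α))(cos(α)) = 0
g'_{vv} = (-sin(α))(-sin(α)) + (cos(α))(cos(α)) = 1
g'_{ij} = diag(1, 1)
The Euclidean metric is invariant under rotations.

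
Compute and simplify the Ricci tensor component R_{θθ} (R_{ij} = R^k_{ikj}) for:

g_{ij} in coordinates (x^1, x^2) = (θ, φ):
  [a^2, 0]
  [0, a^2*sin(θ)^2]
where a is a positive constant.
Non-zero Christoffel symbols (Γ^k_{ij} = Γ^k_{ji}):
Γ^θ_{φ φ} = -sin(2*θ)/2
Γ^φ_{θ φ} = 1/tan(θ)
R^θ_{θ θ θ} = 0 (a repeated index in an antisymmetric pair)
R^φ_{θ φ θ} = ∂_φ Γ^φ_{θ θ} - ∂_θ Γ^φ_{θ φ} + Γ^φ_{φ m} Γ^m_{θ θ} - Γ^φ_{θ m} Γ^m_{θ φ}
  = (0) - (-1/sin(θ)^2) + (0) - (1/tan(θ)^2) = 1
R_{θθ} = R^θ_{θ θ θ} + R^φ_{θ φ θ} = (0) + (1) = 1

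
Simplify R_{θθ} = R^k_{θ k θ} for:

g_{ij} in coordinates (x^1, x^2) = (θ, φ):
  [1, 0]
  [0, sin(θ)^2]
Non-zero Christoffel symbols (Γ^k_{ij} = Γ^k_{ji}):
Γ^θ_{φ φ} = -sin(2*θ)/2
Γ^φ_{θ φ} = 1/tan(θ)
R^θ_{θ θ θ} = 0 (a repeated index in an antisymmetric pair)
R^φ_{θ φ θ} = ∂_φ Γ^φ_{θ θ} - ∂_θ Γ^φ_{θ φ} + Γ^φ_{φ m} Γ^m_{θ θ} - Γ^φ_{θ m} Γ^m_{θ φ}
  = (0) - (-1/sin(θ)^2) + (0) - (1/tan(θ)^2) = 1
R_{θθ} = R^θ_{θ θ θ} + R^φ_{θ φ θ} = (0) + (1) = 1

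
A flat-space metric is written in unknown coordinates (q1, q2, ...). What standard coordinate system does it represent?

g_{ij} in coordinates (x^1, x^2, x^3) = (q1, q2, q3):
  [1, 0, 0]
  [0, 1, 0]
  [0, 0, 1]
All components are constant and the metric is the identity, i.e. orthonormal rectilinear coordinates.
Cartesian (3D) coordinates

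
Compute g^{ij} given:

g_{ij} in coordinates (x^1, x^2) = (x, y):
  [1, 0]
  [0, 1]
The metric is diagonal, so g^{ij} is diagonal with entries 1/g_{ii}: diag(1, 1).
g^{ij}:
  [1, 0]
  [0, 1]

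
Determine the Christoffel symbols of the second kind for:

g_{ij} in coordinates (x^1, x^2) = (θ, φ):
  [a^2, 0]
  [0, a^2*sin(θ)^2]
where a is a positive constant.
Using Γ^k_{ij} = (1/2) g^{km} (∂_i g_{mj} + ∂_j g_{mi} - ∂_m g_{ij}); the metric is diagonal, so only the m = k term contributes.
Non-zero symbols (using the symmetry Γ^k_{ij} = Γ^k_{ji}):
Γ^θ_{φ φ} = (1/2) g^{θθ} (∂_φ g_{θφ} + ∂_φ g_{θφ} - ∂_θ g_{φφ}) = (1/2)(1/a^2)((0) + (0) - (a^2*sin(2*θ))) = -sin(2*θ)/2
Γ^φ_{θ φ} = (1/2) g^{φφ} (∂_θ g_{φφ} + ∂_φ g_{φθ} - ∂_φ g_{θφ}) = (1/2)(1/(a^2*sin(θ)^2))((a^2*sin(2*θ)) + (0) - (0)) = 1/tan(θ)
All other Christoffel symbols are zero.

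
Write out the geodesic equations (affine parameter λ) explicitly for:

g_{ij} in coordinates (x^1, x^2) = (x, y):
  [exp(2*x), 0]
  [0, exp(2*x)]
Geodesic equation: d^2x^k/dλ^2 + Γ^k_{ij} (dx^i/dλ)(dx^j/dλ) = 0.
Non-zero Christoffel symbols:
Γ^x_{x x} = 1
Γ^x_{y y} = -1
Γ^y_{x y} = 1
Substituting (the symmetric pair Γ^k_{ij}, Γ^k_{ji} combines into a factor 2):
d^2x/dλ^2 + (dx/dλ)^2 - (dy/dλ)^2 = 0
d^2y/dλ^2 + 2 (dx/dλ)(dy/dλ) = 0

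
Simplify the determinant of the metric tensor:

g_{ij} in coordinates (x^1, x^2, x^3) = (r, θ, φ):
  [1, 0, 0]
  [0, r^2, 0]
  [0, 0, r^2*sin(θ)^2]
Diagonal metric: det(g) = g_{11}·g_{22}·g_{33}
= (1)·(r^2)·(r^2*sin(θ)^2)
det(g) = r^4*sin(θ)^2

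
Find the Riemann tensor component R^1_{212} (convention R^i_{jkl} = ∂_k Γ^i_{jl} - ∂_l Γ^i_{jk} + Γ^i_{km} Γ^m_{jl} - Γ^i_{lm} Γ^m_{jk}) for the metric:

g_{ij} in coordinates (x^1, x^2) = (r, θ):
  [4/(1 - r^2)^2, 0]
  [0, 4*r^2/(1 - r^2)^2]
Non-zero Christoffel symbols (Γ^k_{ij} = Γ^k_{ji}):
Γ^r_{r r} = 2*r/(1 - r^2)
Γ^r_{θ θ} = (r^3 + r)/(r^2 - 1)
Γ^θ_{r θ} = (-r^2 - 1)/(r^3 - r)
R^r_{θ r θ} = ∂_r Γ^r_{θ θ} - ∂_θ Γ^r_{θ r} + Γ^r_{r m} Γ^m_{θ θ} - Γ^r_{θ m} Γ^m_{θ r}
  = ((r^4 - 4*r^2 - 1)/(r^2 - 1)^2) - (0) + (-2*r^2*(r^2 + 1)/(r^2 - 1)^2) - (-(r^2 + 1)^2/(r^2 - 1)^2) = -4*r^2/(r^2 - 1)^2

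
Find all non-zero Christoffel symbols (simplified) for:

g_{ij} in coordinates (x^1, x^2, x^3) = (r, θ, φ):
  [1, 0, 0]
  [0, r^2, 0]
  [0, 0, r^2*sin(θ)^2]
Using Γ^k_{ij} = (1/2) g^{km} (∂_i g_{mj} + ∂_j g_{mi} - ∂_m g_{ij}); the metric is diagonal, so only the m = k term contributes.
Non-zero symbols (using the symmetry Γ^k_{ij} = Γ^k_{ji}):
Γ^r_{θ θ} = (1/2) g^{rr} (∂_θ g_{rθ} + ∂_θ g_{rθ} - ∂_r g_{θθ}) = (1/2)(1)((0) + (0) - (2*r)) = -r
Γ^r_{φ φ} = (1/2) g^{rr} (∂_φ g_{rφ} + ∂_φ g_{rφ} - ∂_r g_{φφ}) = (1/2)(1)((0) + (0) - (2*r*sin(θ)^2)) = -r*sin(θ)^2
Γ^θ_{r θ} = (1/2) g^{θθ} (∂_r g_{θθ} + ∂_θ g_{θr} - ∂_θ g_{rθ}) = (1/2)(1/r^2)((2*r) + (0) - (0)) = 1/r
Γ^θ_{φ φ} = (1/2) g^{θθ} (∂_φ g_{θφ} + ∂_φ g_{θφ} - ∂_θ g_{φφ}) = (1/2)(1/r^2)((0) + (0) - (r^2*sin(2*θ))) = -sin(2*θ)/2
Γ^φ_{r φ} = (1/2) g^{φφ} (∂_r g_{φφ} + ∂_φ g_{φr} - ∂_φ g_{rφ}) = (1/2)(1/(r^2*sin(θ)^2))((2*r*sin(θ)^2) + (0) - (0)) = 1/r
Γ^φ_{θ φ} = (1/2) g^{φφ} (∂_θ g_{φφ} + ∂_φ g_{φθ} - ∂_φ g_{θφ}) = (1/2)(1/(r^2*sin(θ)^2))((r^2*sin(2*θ)) + (0) - (0)) = 1/tan(θ)
All other Christoffel symbols are zero.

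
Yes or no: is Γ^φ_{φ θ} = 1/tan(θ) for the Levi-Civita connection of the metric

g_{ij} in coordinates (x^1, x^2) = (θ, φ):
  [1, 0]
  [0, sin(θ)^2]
Γ^φ_{φ θ} = (1/2) g^{φφ} (∂_φ g_{φθ} + ∂_θ g_{φφ} - ∂_φ g_{φθ}) = (1/2)(1/sin(θ)^2)((0) + (sin(2*θ)) - (0)) = 1/tan(θ)
This equals the proposed value 1/tan(θ).
Yes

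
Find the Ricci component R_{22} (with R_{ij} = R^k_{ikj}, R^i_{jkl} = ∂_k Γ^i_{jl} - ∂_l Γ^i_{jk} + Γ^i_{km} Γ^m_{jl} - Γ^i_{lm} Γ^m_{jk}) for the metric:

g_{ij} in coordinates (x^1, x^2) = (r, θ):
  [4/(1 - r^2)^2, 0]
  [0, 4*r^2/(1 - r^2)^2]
Non-zero Christoffel symbols (Γ^k_{ij} = Γ^k_{ji}):
Γ^r_{r r} = 2*r/(1 - r^2)
Γ^r_{θ θ} = (r^3 + r)/(r^2 - 1)
Γ^θ_{r θ} = (-r^2 - 1)/(r^3 - r)
R^r_{θ r θ} = ∂_r Γ^r_{θ θ} - ∂_θ Γ^r_{θ r} + Γ^r_{r m} Γ^m_{θ θ} - Γ^r_{θ m} Γ^m_{θ r}
  = ((r^4 - 4*r^2 - 1)/(r^2 - 1)^2) - (0) + (-2*r^2*(r^2 + 1)/(r^2 - 1)^2) - (-(r^2 + 1)^2/(r^2 - 1)^2) = -4*r^2/(r^2 - 1)^2
R^θ_{θ θ θ} = 0 (a repeated index in an antisymmetric pair)
R_{θθ} = R^r_{θ r θ} + R^θ_{θ θ θ} = (-4*r^2/(r^2 - 1)^2) + (0) = -4*r^2/(r^2 - 1)^2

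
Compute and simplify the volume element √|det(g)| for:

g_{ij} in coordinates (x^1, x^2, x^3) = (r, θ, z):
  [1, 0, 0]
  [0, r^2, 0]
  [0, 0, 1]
det(g) = r^2
√|det(g)| = r
Volume element: dV = r dr dθ dz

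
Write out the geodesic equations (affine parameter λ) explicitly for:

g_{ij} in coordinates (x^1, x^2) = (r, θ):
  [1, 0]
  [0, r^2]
Geodesic equation: d^2x^k/dλ^2 + Γ^k_{ij} (dx^i/dλ)(dx^j/dλ) = 0.
Non-zero Christoffel symbols:
Γ^r_{θ θ} = -r
Γ^θ_{r θ} = 1/r
Substituting (the symmetric pair Γ^k_{ij}, Γ^k_{ji} combines into a factor 2):
d^2r/dλ^2 - r (dθ/dλ)^2 = 0
d^2θ/dλ^2 + (2/r) (dr/dλ)(dθ/dλ) = 0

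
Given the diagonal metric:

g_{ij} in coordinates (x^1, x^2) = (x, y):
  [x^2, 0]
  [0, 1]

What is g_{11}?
With x^1 = x, x^2 = y, g_{11} = g_{xx} is the row-1, column-1 entry of the matrix.
g_{11} = x^2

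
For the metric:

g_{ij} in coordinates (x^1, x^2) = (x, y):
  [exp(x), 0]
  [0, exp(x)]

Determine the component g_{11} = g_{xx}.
With x^1 = x, x^2 = y, g_{11} = g_{xx} is the row-1, column-1 entry of the matrix.
g_{11} = exp(x)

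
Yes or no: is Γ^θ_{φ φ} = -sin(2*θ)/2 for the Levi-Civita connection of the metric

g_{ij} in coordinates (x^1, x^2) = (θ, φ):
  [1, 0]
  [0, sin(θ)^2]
Γ^θ_{φ φ} = (1/2) g^{θθ} (∂_φ g_{θφ} + ∂_φ g_{θφ} - ∂_θ g_{φφ}) = (1/2)(1)((0) + (0) - (sin(2*θ))) = -sin(2*θ)/2
This equals the proposed value -sin(2*θ)/2.
Yes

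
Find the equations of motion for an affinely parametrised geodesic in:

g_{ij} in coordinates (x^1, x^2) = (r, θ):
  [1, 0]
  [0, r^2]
Geodesic equation: d^2x^k/dλ^2 + Γ^k_{ij} (dx^i/dλ)(dx^j/dλ) = 0.
Non-zero Christoffel symbols:
Γ^r_{θ θ} = -r
Γ^θ_{r θ} = 1/r
Substituting (the symmetric pair Γ^k_{ij}, Γ^k_{ji} combines into a factor 2):
d^2r/dλ^2 - r (dθ/dλ)^2 = 0
d^2θ/dλ^2 + (2/r) (dr/dλ)(dθ/dλ) = 0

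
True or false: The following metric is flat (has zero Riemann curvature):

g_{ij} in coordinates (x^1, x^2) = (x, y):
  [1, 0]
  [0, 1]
All metric components are constant, so every Christoffel symbol vanishes and R^i_{jkl} = 0.
True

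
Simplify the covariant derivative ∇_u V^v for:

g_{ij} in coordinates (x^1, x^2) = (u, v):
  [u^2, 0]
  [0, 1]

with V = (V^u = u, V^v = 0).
Non-zero Christoffel symbols:
Γ^u_{u u} = 1/u
∇_u V^v = ∂_u V^v + Γ^v_{u j} V^j
  = (0) + (0)(u) + (0)(0)
  = 0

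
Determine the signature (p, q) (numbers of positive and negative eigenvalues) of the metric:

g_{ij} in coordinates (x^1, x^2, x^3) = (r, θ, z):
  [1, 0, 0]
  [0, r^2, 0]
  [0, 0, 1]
The metric is diagonal, so its eigenvalues are the diagonal entries: 1, r^2, 1 (at a generic point, where coordinate-dependent entries are positive).
3 positive, 0 negative.
(3, 0) - Riemannian (positive definite)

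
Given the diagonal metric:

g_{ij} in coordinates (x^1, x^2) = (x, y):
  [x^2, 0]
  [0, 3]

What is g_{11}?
With x^1 = x, x^2 = y, g_{11} = g_{xx} is the row-1, column-1 entry of the matrix.
g_{11} = x^2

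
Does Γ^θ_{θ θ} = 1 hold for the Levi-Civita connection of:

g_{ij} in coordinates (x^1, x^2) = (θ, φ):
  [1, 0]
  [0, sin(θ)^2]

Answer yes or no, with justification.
Γ^θ_{θ θ} = (1/2) g^{θθ} (∂_θ g_{θθ} + ∂_θ g_{θθ} - ∂_θ g_{θθ}) = (1/2)(1)((0) + (0) - (0)) = 0
This differs from the proposed value 1.
No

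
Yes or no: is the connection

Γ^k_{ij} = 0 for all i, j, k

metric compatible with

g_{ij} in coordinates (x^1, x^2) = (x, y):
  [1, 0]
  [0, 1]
Using ∇_k g_{ij} = ∂_k g_{ij} - Γ^m_{ki} g_{mj} - Γ^m_{kj} g_{im}:
e.g. ∇_y g_{yy} = (0) - (0) - (0) = 0
Every component ∇_k g_{ij} vanishes: the connection is metric compatible.
Yes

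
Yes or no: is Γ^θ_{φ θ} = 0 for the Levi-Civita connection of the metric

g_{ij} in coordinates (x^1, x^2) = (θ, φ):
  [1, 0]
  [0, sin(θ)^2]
Γ^θ_{φ θ} = (1/2) g^{θθ} (∂_φ g_{θθ} + ∂_θ g_{θφ} - ∂_θ g_{φθ}) = (1/2)(1)((0) + (0) - (0)) = 0
This equals the proposed value 0.
Yes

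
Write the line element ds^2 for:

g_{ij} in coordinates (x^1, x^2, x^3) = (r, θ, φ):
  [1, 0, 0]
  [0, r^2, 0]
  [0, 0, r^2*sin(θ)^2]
ds^2 = g_{ij} dx^i dx^j; only the non-zero components contribute.
ds^2 = dr^2 + r^2 dθ^2 + r^2*sin(θ)^2 dφ^2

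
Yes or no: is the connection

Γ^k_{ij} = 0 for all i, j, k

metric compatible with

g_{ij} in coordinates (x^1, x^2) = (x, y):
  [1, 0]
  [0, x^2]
Using ∇_k g_{ij} = ∂_k g_{ij} - Γ^m_{ki} g_{mj} - Γ^m_{kj} g_{im}:
∇_x g_{yy} = (2*x) - (0) - (0) = 2*x ≠ 0
So the connection is not metric compatible (it is not the Levi-Civita connection).
No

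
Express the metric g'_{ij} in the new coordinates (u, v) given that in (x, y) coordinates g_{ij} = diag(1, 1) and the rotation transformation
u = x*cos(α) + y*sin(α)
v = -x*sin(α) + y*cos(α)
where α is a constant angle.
Invert the transformation: x = u*cos(α) - v*sin(α), y = u*sin(α) + v*cos(α)
g'_{ij} = (∂x^k/∂x'^i)(∂x^l/∂x'^j) g_{kl}; with g_{kl} = δ_{kl} this is Σ_k (∂x^k/∂x'^i)(∂x^k/∂x'^j).
Jacobian: ∂x/∂u = cos(α), ∂x/∂v = -sin(α), ∂y/∂u = sin(α), ∂y/∂v = cos(α)
g'_{uu} = (cos(α))(cos(α)) + (sin(α))(sin(α)) = 1
g'_{uv} = (cos(α))(-sin(α)) + (sin(α))(cos(α)) = 0
g'_{vv} = (-sin(α))(-sin(α)) + (cos(α))(cos(α)) = 1
g'_{ij} = diag(1, 1)
The Euclidean metric is invariant under rotations.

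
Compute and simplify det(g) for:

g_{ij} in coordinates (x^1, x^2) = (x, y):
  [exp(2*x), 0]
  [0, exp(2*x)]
For a 2×2 metric: det(g) = g_{11}·g_{22} - g_{12}·g_{21}
= (exp(2*x))·(exp(2*x)) - (0)·(0)
= exp(4*x) - 0
det(g) = exp(4*x)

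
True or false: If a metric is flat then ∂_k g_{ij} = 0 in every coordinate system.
Flatness means R^i_{jkl} = 0; the components can still vary, e.g. the flat plane in polar coordinates has g_{θθ} = r^2.
False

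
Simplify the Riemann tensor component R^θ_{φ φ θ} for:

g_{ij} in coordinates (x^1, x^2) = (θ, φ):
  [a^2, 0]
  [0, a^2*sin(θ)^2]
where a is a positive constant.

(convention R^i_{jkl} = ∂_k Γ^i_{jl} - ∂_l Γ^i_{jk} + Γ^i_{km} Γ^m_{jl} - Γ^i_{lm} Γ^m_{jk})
Non-zero Christoffel symbols (Γ^k_{ij} = Γ^k_{ji}):
Γ^θ_{φ φ} = -sin(2*θ)/2
Γ^φ_{θ φ} = 1/tan(θ)
R^θ_{φ φ θ} = ∂_φ Γ^θ_{φ θ} - ∂_θ Γ^θ_{φ φ} + Γ^θ_{φ m} Γ^m_{φ θ} - Γ^θ_{θ m} Γ^m_{φ φ}
  = (0) - (-cos(2*θ)) + (-cos(θ)^2) - (0) = -sin(θ)^2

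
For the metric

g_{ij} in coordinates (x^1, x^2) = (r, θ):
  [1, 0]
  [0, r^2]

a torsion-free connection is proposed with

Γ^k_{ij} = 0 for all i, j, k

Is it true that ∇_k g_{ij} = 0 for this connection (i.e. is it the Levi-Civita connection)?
Using ∇_k g_{ij} = ∂_k g_{ij} - Γ^m_{ki} g_{mj} - Γ^m_{kj} g_{im}:
∇_r g_{θθ} = (2*r) - (0) - (0) = 2*r ≠ 0
So the connection is not metric compatible (it is not the Levi-Civita connection).
No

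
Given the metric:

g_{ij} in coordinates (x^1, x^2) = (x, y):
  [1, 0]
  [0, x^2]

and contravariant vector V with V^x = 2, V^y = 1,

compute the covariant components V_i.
V_i = g_{ij} V^j:
V_x = (1)(2) + (0)(1) = 2
V_y = (0)(2) + (x^2)(1) = x^2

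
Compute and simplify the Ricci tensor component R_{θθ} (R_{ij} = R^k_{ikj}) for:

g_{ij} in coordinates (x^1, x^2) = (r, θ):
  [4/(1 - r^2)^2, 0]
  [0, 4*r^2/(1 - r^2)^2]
Non-zero Christoffel symbols (Γ^k_{ij} = Γ^k_{ji}):
Γ^r_{r r} = 2*r/(1 - r^2)
Γ^r_{θ θ} = (r^3 + r)/(r^2 - 1)
Γ^θ_{r θ} = (-r^2 - 1)/(r^3 - r)
R^r_{θ r θ} = ∂_r Γ^r_{θ θ} - ∂_θ Γ^r_{θ r} + Γ^r_{r m} Γ^m_{θ θ} - Γ^r_{θ m} Γ^m_{θ r}
  = ((r^4 - 4*r^2 - 1)/(r^2 - 1)^2) - (0) + (-2*r^2*(r^2 + 1)/(r^2 - 1)^2) - (-(r^2 + 1)^2/(r^2 - 1)^2) = -4*r^2/(r^2 - 1)^2
R^θ_{θ θ θ} = 0 (a repeated index in an antisymmetric pair)
R_{θθ} = R^r_{θ r θ} + R^θ_{θ θ θ} = (-4*r^2/(r^2 - 1)^2) + (0) = -4*r^2/(r^2 - 1)^2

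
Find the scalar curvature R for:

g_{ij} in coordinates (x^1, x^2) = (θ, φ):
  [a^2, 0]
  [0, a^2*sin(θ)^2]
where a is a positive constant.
Non-zero Christoffel symbols (Γ^k_{ij} = Γ^k_{ji}):
Γ^θ_{φ φ} = -sin(2*θ)/2
Γ^φ_{θ φ} = 1/tan(θ)
Ricci tensor (R_{ij} = R^k_{ikj}): R_{θθ} = 1, R_{θφ} = 0, R_{φφ} = sin(θ)^2
Inverse metric: g^{θθ} = 1/a^2, g^{φφ} = 1/(a^2*sin(θ)^2)
R = g^{ij} R_{ij} = (1/a^2)(1) + (1/(a^2*sin(θ)^2))(sin(θ)^2) = 2/a^2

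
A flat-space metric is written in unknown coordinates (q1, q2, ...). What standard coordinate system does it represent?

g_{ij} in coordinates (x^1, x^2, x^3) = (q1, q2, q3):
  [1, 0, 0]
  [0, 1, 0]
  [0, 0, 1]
All components are constant and the metric is the identity, i.e. orthonormal rectilinear coordinates.
Cartesian (3D) coordinates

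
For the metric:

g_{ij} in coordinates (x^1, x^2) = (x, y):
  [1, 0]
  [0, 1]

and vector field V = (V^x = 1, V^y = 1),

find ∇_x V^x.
All Christoffel symbols are zero.
∇_x V^x = ∂_x V^x + Γ^x_{x j} V^j
  = (0) + (0)(1) + (0)(1)
  = 0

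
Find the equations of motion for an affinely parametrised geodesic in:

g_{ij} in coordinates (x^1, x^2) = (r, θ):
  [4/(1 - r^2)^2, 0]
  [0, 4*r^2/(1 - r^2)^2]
Geodesic equation: d^2x^k/dλ^2 + Γ^k_{ij} (dx^i/dλ)(dx^j/dλ) = 0.
Non-zero Christoffel symbols:
Γ^r_{r r} = 2*r/(1 - r^2)
Γ^r_{θ θ} = (r^3 + r)/(r^2 - 1)
Γ^θ_{r θ} = (-r^2 - 1)/(r^3 - r)
Substituting (the symmetric pair Γ^k_{ij}, Γ^k_{ji} combines into a factor 2):
d^2r/dλ^2 + (2*r/(1 - r^2)) (dr/dλ)^2 + ((r^3 + r)/(r^2 - 1)) (dθ/dλ)^2 = 0
d^2θ/dλ^2 + ((-2*r^2 - 2)/(r^3 - r)) (dr/dλ)(dθ/dλ) = 0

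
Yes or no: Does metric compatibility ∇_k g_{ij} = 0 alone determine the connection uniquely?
One also needs vanishing torsion; metric compatibility plus torsion-freeness singles out the Levi-Civita connection.
No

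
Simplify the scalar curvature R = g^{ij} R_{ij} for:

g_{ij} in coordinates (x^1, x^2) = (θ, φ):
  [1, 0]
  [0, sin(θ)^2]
Non-zero Christoffel symbols (Γ^k_{ij} = Γ^k_{ji}):
Γ^θ_{φ φ} = -sin(2*θ)/2
Γ^φ_{θ φ} = 1/tan(θ)
Ricci tensor (R_{ij} = R^k_{ikj}): R_{θθ} = 1, R_{θφ} = 0, R_{φφ} = sin(θ)^2
Inverse metric: g^{θθ} = 1, g^{φφ} = 1/sin(θ)^2
R = g^{ij} R_{ij} = (1)(1) + (1/sin(θ)^2)(sin(θ)^2) = 2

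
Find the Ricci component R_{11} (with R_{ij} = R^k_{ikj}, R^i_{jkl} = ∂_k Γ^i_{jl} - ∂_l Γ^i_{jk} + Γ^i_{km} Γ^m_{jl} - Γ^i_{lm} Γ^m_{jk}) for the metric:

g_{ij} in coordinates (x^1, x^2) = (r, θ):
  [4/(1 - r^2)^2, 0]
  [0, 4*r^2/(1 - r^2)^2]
Non-zero Christoffel symbols (Γ^k_{ij} = Γ^k_{ji}):
Γ^r_{r r} = 2*r/(1 - r^2)
Γ^r_{θ θ} = (r^3 + r)/(r^2 - 1)
Γ^θ_{r θ} = (-r^2 - 1)/(r^3 - r)
R^r_{r r r} = 0 (a repeated index in an antisymmetric pair)
R^θ_{r θ r} = ∂_θ Γ^θ_{r r} - ∂_r Γ^θ_{r θ} + Γ^θ_{θ m} Γ^m_{r r} - Γ^θ_{r m} Γ^m_{r θ}
  = (0) - ((r^4 + 4*r^2 - 1)/(r^3 - r)^2) + (2*(r^2 + 1)/(r^2 - 1)^2) - ((r^2 + 1)^2/(r^3 - r)^2) = -4/(r^2 - 1)^2
R_{rr} = R^r_{r r r} + R^θ_{r θ r} = (0) + (-4/(r^2 - 1)^2) = -4/(r^2 - 1)^2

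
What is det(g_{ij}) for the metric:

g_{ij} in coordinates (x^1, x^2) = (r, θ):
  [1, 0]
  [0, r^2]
For a 2×2 metric: det(g) = g_{11}·g_{22} - g_{12}·g_{21}
= (1)·(r^2) - (0)·(0)
= r^2 - 0
det(g) = r^2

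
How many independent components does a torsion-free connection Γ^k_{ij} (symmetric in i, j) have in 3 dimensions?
Γ^k_{ij} has n choices for the upper index and n(n+1)/2 independent symmetric lower index pairs.
Total = 3 × 3×4/2 = 3 × 6 = 18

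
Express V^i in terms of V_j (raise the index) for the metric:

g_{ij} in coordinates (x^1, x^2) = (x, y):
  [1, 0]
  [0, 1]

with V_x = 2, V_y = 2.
Inverse metric (diagonal): g^{xx} = 1, g^{yy} = 1
V^i = g^{ij} V_j:
V^x = (1)(2) + (0)(2) = 2
V^y = (0)(2) + (1)(2) = 2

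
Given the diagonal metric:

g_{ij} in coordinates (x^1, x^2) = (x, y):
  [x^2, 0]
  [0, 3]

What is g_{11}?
With x^1 = x, x^2 = y, g_{11} = g_{xx} is the row-1, column-1 entry of the matrix.
g_{11} = x^2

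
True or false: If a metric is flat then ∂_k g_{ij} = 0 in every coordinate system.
Flatness means R^i_{jkl} = 0; the components can still vary, e.g. the flat plane in polar coordinates has g_{θθ} = r^2.
False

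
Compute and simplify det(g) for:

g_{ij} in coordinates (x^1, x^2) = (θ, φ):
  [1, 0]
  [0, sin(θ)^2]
For a 2×2 metric: det(g) = g_{11}·g_{22} - g_{12}·g_{21}
= (1)·(sin(θ)^2) - (0)·(0)
= sin(θ)^2 - 0
det(g) = sin(θ)^2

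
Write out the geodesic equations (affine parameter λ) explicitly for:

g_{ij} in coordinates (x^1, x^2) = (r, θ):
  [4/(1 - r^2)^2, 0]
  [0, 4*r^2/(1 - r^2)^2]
Geodesic equation: d^2x^k/dλ^2 + Γ^k_{ij} (dx^i/dλ)(dx^j/dλ) = 0.
Non-zero Christoffel symbols:
Γ^r_{r r} = 2*r/(1 - r^2)
Γ^r_{θ θ} = (r^3 + r)/(r^2 - 1)
Γ^θ_{r θ} = (-r^2 - 1)/(r^3 - r)
Substituting (the symmetric pair Γ^k_{ij}, Γ^k_{ji} combines into a factor 2):
d^2r/dλ^2 + (2*r/(1 - r^2)) (dr/dλ)^2 + ((r^3 + r)/(r^2 - 1)) (dθ/dλ)^2 = 0
d^2θ/dλ^2 + ((-2*r^2 - 2)/(r^3 - r)) (dr/dλ)(dθ/dλ) = 0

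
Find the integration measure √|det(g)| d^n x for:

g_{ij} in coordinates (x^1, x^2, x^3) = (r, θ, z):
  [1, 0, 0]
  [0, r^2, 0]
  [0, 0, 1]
det(g) = r^2
√|det(g)| = r
Volume element: dV = r dr dθ dz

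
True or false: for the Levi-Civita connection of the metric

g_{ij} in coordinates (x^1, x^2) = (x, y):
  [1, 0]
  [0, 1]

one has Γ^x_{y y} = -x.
Γ^x_{y y} = (1/2) g^{xx} (∂_y g_{xy} + ∂_y g_{xy} - ∂_x g_{yy}) = (1/2)(1)((0) + (0) - (0)) = 0
This differs from the proposed value -x.
False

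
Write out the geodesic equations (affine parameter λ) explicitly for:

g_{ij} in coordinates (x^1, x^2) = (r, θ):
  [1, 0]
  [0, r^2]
Geodesic equation: d^2x^k/dλ^2 + Γ^k_{ij} (dx^i/dλ)(dx^j/dλ) = 0.
Non-zero Christoffel symbols:
Γ^r_{θ θ} = -r
Γ^θ_{r θ} = 1/r
Substituting (the symmetric pair Γ^k_{ij}, Γ^k_{ji} combines into a factor 2):
d^2r/dλ^2 - r (dθ/dλ)^2 = 0
d^2θ/dλ^2 + (2/r) (dr/dλ)(dθ/dλ) = 0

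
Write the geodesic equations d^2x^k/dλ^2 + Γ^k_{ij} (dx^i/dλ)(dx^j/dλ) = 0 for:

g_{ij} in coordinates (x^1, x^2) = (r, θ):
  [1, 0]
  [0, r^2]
Geodesic equation: d^2x^k/dλ^2 + Γ^k_{ij} (dx^i/dλ)(dx^j/dλ) = 0.
Non-zero Christoffel symbols:
Γ^r_{θ θ} = -r
Γ^θ_{r θ} = 1/r
Substituting (the symmetric pair Γ^k_{ij}, Γ^k_{ji} combines into a factor 2):
d^2r/dλ^2 - r (dθ/dλ)^2 = 0
d^2θ/dλ^2 + (2/r) (dr/dλ)(dθ/dλ) = 0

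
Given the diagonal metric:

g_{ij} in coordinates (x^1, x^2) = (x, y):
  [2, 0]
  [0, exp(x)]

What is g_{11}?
With x^1 = x, x^2 = y, g_{11} = g_{xx} is the row-1, column-1 entry of the matrix.
g_{11} = 2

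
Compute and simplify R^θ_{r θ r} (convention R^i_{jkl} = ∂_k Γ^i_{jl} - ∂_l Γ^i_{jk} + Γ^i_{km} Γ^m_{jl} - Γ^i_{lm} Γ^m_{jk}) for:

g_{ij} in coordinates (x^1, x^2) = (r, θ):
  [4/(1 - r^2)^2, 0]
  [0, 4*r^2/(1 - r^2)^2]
Non-zero Christoffel symbols (Γ^k_{ij} = Γ^k_{ji}):
Γ^r_{r r} = 2*r/(1 - r^2)
Γ^r_{θ θ} = (r^3 + r)/(r^2 - 1)
Γ^θ_{r θ} = (-r^2 - 1)/(r^3 - r)
R^θ_{r θ r} = ∂_θ Γ^θ_{r r} - ∂_r Γ^θ_{r θ} + Γ^θ_{θ m} Γ^m_{r r} - Γ^θ_{r m} Γ^m_{r θ}
  = (0) - ((r^4 + 4*r^2 - 1)/(r^3 - r)^2) + (2*(r^2 + 1)/(r^2 - 1)^2) - ((r^2 + 1)^2/(r^3 - r)^2) = -4/(r^2 - 1)^2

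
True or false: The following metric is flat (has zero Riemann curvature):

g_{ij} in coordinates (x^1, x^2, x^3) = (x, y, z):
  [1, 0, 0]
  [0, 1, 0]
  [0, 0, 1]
All metric components are constant, so every Christoffel symbol vanishes and R^i_{jkl} = 0.
True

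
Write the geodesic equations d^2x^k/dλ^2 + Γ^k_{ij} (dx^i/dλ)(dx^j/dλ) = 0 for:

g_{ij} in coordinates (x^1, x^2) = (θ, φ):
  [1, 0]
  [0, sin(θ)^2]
Geodesic equation: d^2x^k/dλ^2 + Γ^k_{ij} (dx^i/dλ)(dx^j/dλ) = 0.
Non-zero Christoffel symbols:
Γ^θ_{φ φ} = -sin(2*θ)/2
Γ^φ_{θ φ} = 1/tan(θ)
Substituting (the symmetric pair Γ^k_{ij}, Γ^k_{ji} combines into a factor 2):
d^2θ/dλ^2 - (sin(2*θ)/2) (dφ/dλ)^2 = 0
d^2φ/dλ^2 + (2/tan(θ)) (dθ/dλ)(dφ/dλ) = 0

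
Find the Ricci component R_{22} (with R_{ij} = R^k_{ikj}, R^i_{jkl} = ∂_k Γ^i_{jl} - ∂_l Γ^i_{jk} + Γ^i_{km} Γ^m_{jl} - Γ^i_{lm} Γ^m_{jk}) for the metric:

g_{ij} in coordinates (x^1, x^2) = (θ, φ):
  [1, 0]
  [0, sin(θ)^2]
Non-zero Christoffel symbols (Γ^k_{ij} = Γ^k_{ji}):
Γ^θ_{φ φ} = -sin(2*θ)/2
Γ^φ_{θ φ} = 1/tan(θ)
R^θ_{φ θ φ} = ∂_θ Γ^θ_{φ φ} - ∂_φ Γ^θ_{φ θ} + Γ^θ_{θ m} Γ^m_{φ φ} - Γ^θ_{φ m} Γ^m_{φ θ}
  = (-cos(2*θ)) - (0) + (0) - (-cos(θ)^2) = sin(θ)^2
R^φ_{φ φ φ} = 0 (a repeated index in an antisymmetric pair)
R_{φφ} = R^θ_{φ θ φ} + R^φ_{φ φ φ} = (sin(θ)^2) + (0) = sin(θ)^2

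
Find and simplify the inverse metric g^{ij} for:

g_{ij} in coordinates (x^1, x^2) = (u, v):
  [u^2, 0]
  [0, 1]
The metric is diagonal, so g^{ij} is diagonal with entries 1/g_{ii}: diag(1/(u^2), 1).
g^{ij}:
  [1/u^2, 0]
  [0, 1]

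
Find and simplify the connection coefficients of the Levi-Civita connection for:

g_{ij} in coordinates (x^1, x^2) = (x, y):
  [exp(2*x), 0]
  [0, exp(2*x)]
Using Γ^k_{ij} = (1/2) g^{km} (∂_i g_{mj} + ∂_j g_{mi} - ∂_m g_{ij}); the metric is diagonal, so only the m = k term contributes.
Non-zero symbols (using the symmetry Γ^k_{ij} = Γ^k_{ji}):
Γ^x_{x x} = (1/2) g^{xx} (∂_x g_{xx} + ∂_x g_{xx} - ∂_x g_{xx}) = (1/2)(exp(-2*x))((2*exp(2*x)) + (2*exp(2*x)) - (2*exp(2*x))) = 1
Γ^x_{y y} = (1/2) g^{xx} (∂_y g_{xy} + ∂_y g_{xy} - ∂_x g_{yy}) = (1/2)(exp(-2*x))((0) + (0) - (2*exp(2*x))) = -1
Γ^y_{x y} = (1/2) g^{yy} (∂_x g_{yy} + ∂_y g_{yx} - ∂_y g_{xy}) = (1/2)(exp(-2*x))((2*exp(2*x)) + (0) - (0)) = 1
All other Christoffel symbols are zero.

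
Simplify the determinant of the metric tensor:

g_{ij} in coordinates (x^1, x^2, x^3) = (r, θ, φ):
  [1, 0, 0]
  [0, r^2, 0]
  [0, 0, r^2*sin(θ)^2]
Diagonal metric: det(g) = g_{11}·g_{22}·g_{33}
= (1)·(r^2)·(r^2*sin(θ)^2)
det(g) = r^4*sin(θ)^2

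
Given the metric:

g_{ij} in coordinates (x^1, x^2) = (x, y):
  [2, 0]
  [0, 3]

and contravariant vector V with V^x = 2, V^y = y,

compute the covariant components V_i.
V_i = g_{ij} V^j:
V_x = (2)(2) + (0)(y) = 4
V_y = (0)(2) + (3)(y) = 3*y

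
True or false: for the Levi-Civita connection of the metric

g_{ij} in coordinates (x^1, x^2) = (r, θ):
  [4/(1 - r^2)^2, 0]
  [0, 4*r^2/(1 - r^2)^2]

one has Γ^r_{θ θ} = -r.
Γ^r_{θ θ} = (1/2) g^{rr} (∂_θ g_{rθ} + ∂_θ g_{rθ} - ∂_r g_{θθ}) = (1/2)((1 - r^2)^2/4)((0) + (0) - (-8*(r^3 + r)/(r^2 - 1)^3)) = (r^3 + r)/(r^2 - 1)
This differs from the proposed value -r.
False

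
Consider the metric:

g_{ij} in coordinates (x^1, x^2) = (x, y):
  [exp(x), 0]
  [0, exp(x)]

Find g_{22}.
With x^1 = x, x^2 = y, g_{22} = g_{yy} is the row-2, column-2 entry of the matrix.
g_{22} = exp(x)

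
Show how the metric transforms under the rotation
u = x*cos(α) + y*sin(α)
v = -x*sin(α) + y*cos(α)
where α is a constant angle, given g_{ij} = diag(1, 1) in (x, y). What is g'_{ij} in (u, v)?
Invert the transformation: x = u*cos(α) - v*sin(α), y = u*sin(α) + v*cos(α)
g'_{ij} = (∂x^k/∂x'^i)(∂x^l/∂x'^j) g_{kl}; with g_{kl} = δ_{kl} this is Σ_k (∂x^k/∂x'^i)(∂x^k/∂x'^j).
Jacobian: ∂x/∂u = cos(α), ∂x/∂v = -sin(α), ∂y/∂u = sin(α), ∂y/∂v = cos(α)
g'_{uu} = (cos(α))(cos(α)) + (sin(α))(sin(α)) = 1
g'_{uv} = (cos(α))(-sin(α)) + (sin(α))(cos(α)) = 0
g'_{vv} = (-sin(α))(-sin(α)) + (cos(α))(cos(α)) = 1
g'_{ij} = diag(1, 1)
The Euclidean metric is invariant under rotations.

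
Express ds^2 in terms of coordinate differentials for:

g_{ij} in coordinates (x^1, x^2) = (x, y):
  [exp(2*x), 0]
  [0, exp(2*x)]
ds^2 = g_{ij} dx^i dx^j; only the non-zero components contribute.
ds^2 = exp(2*x) dx^2 + exp(2*x) dy^2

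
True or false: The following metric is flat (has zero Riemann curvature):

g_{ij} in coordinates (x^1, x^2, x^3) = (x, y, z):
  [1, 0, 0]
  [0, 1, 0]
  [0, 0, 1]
All metric components are constant, so every Christoffel symbol vanishes and R^i_{jkl} = 0.
True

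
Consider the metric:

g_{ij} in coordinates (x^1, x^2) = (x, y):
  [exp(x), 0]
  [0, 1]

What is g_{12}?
With x^1 = x, x^2 = y, g_{12} = g_{xy} is the row-1, column-2 entry of the matrix.
g_{12} = 0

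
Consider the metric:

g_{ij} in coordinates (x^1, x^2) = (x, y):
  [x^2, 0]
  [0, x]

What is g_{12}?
With x^1 = x, x^2 = y, g_{12} = g_{xy} is the row-1, column-2 entry of the matrix.
g_{12} = 0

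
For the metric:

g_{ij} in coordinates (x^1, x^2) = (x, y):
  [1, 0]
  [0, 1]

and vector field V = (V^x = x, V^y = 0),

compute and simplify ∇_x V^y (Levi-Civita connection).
All Christoffel symbols are zero.
∇_x V^y = ∂_x V^y + Γ^y_{x j} V^j
  = (0) + (0)(x) + (0)(0)
  = 0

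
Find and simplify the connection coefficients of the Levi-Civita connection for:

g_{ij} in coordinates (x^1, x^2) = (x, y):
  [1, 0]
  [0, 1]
Using Γ^k_{ij} = (1/2) g^{km} (∂_i g_{mj} + ∂_j g_{mi} - ∂_m g_{ij}); the metric is diagonal, so only the m = k term contributes.
Every metric component is constant, so all ∂_m g_{ij} = 0 and every Christoffel symbol vanishes.
All Christoffel symbols are zero.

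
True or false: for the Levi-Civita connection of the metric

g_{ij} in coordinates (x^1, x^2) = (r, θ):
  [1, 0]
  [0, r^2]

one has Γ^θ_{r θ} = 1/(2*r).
Γ^θ_{r θ} = (1/2) g^{θθ} (∂_r g_{θθ} + ∂_θ g_{θr} - ∂_θ g_{rθ}) = (1/2)(1/r^2)((2*r) + (0) - (0)) = 1/r
This differs from the proposed value 1/(2*r).
False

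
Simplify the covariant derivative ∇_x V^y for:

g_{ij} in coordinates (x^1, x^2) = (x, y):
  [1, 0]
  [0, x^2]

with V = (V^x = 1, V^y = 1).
Non-zero Christoffel symbols:
Γ^x_{y y} = -x
Γ^y_{x y} = 1/x
∇_x V^y = ∂_x V^y + Γ^y_{x j} V^j
  = (0) + (0)(1) + (1/x)(1)
  = 1/x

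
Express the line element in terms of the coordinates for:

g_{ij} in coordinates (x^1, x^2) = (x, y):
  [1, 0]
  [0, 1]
ds^2 = g_{ij} dx^i dx^j; only the non-zero components contribute.
ds^2 = dx^2 + dy^2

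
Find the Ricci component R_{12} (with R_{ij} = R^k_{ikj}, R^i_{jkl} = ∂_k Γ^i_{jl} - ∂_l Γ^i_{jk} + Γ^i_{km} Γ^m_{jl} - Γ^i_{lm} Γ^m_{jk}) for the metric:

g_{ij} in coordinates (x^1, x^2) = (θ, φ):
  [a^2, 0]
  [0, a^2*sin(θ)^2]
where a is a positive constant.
Non-zero Christoffel symbols (Γ^k_{ij} = Γ^k_{ji}):
Γ^θ_{φ φ} = -sin(2*θ)/2
Γ^φ_{θ φ} = 1/tan(θ)
R^θ_{θ θ φ} = 0 (a repeated index in an antisymmetric pair)
R^φ_{θ φ φ} = 0 (a repeated index in an antisymmetric pair)
R_{θφ} = R^θ_{θ θ φ} + R^φ_{θ φ φ} = (0) + (0) = 0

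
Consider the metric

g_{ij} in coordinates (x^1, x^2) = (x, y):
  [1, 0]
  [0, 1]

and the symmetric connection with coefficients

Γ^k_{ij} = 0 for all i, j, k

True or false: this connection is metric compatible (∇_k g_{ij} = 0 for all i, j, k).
Using ∇_k g_{ij} = ∂_k g_{ij} - Γ^m_{ki} g_{mj} - Γ^m_{kj} g_{im}:
e.g. ∇_y g_{yy} = (0) - (0) - (0) = 0
Every component ∇_k g_{ij} vanishes: the connection is metric compatible.
True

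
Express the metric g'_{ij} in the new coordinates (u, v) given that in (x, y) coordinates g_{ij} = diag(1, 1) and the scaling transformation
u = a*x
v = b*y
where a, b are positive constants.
Invert the transformation: x = u/a, y = v/b
g'_{ij} = (∂x^k/∂x'^i)(∂x^l/∂x'^j) g_{kl}; with g_{kl} = δ_{kl} this is Σ_k (∂x^k/∂x'^i)(∂x^k/∂x'^j).
Jacobian: ∂x/∂u = 1/a, ∂x/∂v = 0, ∂y/∂u = 0, ∂y/∂v = 1/b
g'_{uu} = (1/a)(1/a) + (0)(0) = 1/a^2
g'_{uv} = (1/a)(0) + (0)(1/b) = 0
g'_{vv} = (0)(0) + (1/b)(1/b) = 1/b^2
g'_{ij} = diag(1/a^2, 1/b^2)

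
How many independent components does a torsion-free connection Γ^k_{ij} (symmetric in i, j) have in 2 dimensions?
Γ^k_{ij} has n choices for the upper index and n(n+1)/2 independent symmetric lower index pairs.
Total = 2 × 2×3/2 = 2 × 3 = 6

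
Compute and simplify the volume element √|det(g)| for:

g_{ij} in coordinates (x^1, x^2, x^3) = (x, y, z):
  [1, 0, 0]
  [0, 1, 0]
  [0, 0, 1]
det(g) = 1
√|det(g)| = 1
Volume element: dV = 1 dx dy dz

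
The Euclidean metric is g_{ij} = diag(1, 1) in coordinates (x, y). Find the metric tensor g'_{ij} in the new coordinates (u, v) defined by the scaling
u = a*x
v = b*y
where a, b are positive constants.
Invert the transformation: x = u/a, y = v/b
g'_{ij} = (∂x^k/∂x'^i)(∂x^l/∂x'^j) g_{kl}; with g_{kl} = δ_{kl} this is Σ_k (∂x^k/∂x'^i)(∂x^k/∂x'^j).
Jacobian: ∂x/∂u = 1/a, ∂x/∂v = 0, ∂y/∂u = 0, ∂y/∂v = 1/b
g'_{uu} = (1/a)(1/a) + (0)(0) = 1/a^2
g'_{uv} = (1/a)(0) + (0)(1/b) = 0
g'_{vv} = (0)(0) + (1/b)(1/b) = 1/b^2
g'_{ij} = diag(1/a^2, 1/b^2)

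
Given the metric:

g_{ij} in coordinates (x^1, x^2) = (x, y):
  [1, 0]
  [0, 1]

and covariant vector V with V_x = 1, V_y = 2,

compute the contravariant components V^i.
Inverse metric (diagonal): g^{xx} = 1, g^{yy} = 1
V^i = g^{ij} V_j:
V^x = (1)(1) + (0)(2) = 1
V^y = (0)(1) + (1)(2) = 2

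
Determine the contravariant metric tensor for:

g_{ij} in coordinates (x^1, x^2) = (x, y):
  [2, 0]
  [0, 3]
The metric is diagonal, so g^{ij} is diagonal with entries 1/g_{ii}: diag(1/2, 1/3).
g^{ij}:
  [1/2, 0]
  [0, 1/3]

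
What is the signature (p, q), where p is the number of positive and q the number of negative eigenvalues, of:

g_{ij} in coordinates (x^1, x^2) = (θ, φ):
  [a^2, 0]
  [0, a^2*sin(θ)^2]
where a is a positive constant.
The metric is diagonal, so its eigenvalues are the diagonal entries: a^2, a^2*sin(θ)^2 (at a generic point, where coordinate-dependent entries are positive).
2 positive, 0 negative.
(2, 0) - Riemannian (positive definite)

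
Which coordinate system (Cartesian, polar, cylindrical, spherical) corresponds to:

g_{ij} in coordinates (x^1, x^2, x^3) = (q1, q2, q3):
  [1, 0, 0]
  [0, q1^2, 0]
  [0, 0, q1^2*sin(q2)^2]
The line element ds^2 = dq1^2 + q1^2 dq2^2 + q1^2 sin(q2)^2 dq3^2 is dr^2 + r^2 dθ^2 + r^2 sin(θ)^2 dφ^2 with q1 = r, q2 = θ, q3 = φ.
spherical coordinates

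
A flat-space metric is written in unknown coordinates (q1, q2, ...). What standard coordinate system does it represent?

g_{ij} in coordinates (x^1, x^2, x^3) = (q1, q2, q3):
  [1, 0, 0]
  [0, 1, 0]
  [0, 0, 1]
All components are constant and the metric is the identity, i.e. orthonormal rectilinear coordinates.
Cartesian (3D) coordinates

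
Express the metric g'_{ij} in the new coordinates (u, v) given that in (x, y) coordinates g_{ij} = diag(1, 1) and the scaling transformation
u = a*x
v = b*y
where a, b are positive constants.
Invert the transformation: x = u/a, y = v/b
g'_{ij} = (∂x^k/∂x'^i)(∂x^l/∂x'^j) g_{kl}; with g_{kl} = δ_{kl} this is Σ_k (∂x^k/∂x'^i)(∂x^k/∂x'^j).
Jacobian: ∂x/∂u = 1/a, ∂x/∂v = 0, ∂y/∂u = 0, ∂y/∂v = 1/b
g'_{uu} = (1/a)(1/a) + (0)(0) = 1/a^2
g'_{uv} = (1/a)(0) + (0)(1/b) = 0
g'_{vv} = (0)(0) + (1/b)(1/b) = 1/b^2
g'_{ij} = diag(1/a^2, 1/b^2)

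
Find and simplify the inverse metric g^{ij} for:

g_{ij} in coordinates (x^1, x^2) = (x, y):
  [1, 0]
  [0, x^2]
The metric is diagonal, so g^{ij} is diagonal with entries 1/g_{ii}: diag(1, 1/(x^2)).
g^{ij}:
  [1, 0]
  [0, 1/x^2]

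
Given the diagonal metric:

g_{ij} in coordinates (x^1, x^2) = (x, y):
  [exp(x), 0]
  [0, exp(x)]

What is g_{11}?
With x^1 = x, x^2 = y, g_{11} = g_{xx} is the row-1, column-1 entry of the matrix.
g_{11} = exp(x)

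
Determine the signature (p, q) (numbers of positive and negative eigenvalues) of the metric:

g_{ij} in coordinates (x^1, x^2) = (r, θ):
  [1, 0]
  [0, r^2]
The metric is diagonal, so its eigenvalues are the diagonal entries: 1, r^2 (at a generic point, where coordinate-dependent entries are positive).
2 positive, 0 negative.
(2, 0) - Riemannian (positive definite)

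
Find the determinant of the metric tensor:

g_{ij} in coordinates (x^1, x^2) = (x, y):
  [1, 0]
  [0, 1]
For a 2×2 metric: det(g) = g_{11}·g_{22} - g_{12}·g_{21}
= (1)·(1) - (0)·(0)
= 1 - 0
det(g) = 1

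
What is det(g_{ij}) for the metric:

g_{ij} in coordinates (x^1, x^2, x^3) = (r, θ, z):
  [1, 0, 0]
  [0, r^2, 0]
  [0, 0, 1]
Diagonal metric: det(g) = g_{11}·g_{22}·g_{33}
= (1)·(r^2)·(1)
det(g) = r^2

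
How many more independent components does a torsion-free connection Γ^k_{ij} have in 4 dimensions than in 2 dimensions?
Independent components in n dimensions: n × n(n+1)/2 = n^2(n+1)/2.
4D: 4 × 10 = 40
2D: 2 × 3 = 6
Difference = 40 - 6 = 34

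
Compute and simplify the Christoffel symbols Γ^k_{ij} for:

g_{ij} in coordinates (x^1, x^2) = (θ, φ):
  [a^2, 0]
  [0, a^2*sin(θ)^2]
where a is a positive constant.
Using Γ^k_{ij} = (1/2) g^{km} (∂_i g_{mj} + ∂_j g_{mi} - ∂_m g_{ij}); the metric is diagonal, so only the m = k term contributes.
Non-zero symbols (using the symmetry Γ^k_{ij} = Γ^k_{ji}):
Γ^θ_{φ φ} = (1/2) g^{θθ} (∂_φ g_{θφ} + ∂_φ g_{θφ} - ∂_θ g_{φφ}) = (1/2)(1/a^2)((0) + (0) - (a^2*sin(2*θ))) = -sin(2*θ)/2
Γ^φ_{θ φ} = (1/2) g^{φφ} (∂_θ g_{φφ} + ∂_φ g_{φθ} - ∂_φ g_{θφ}) = (1/2)(1/(a^2*sin(θ)^2))((a^2*sin(2*θ)) + (0) - (0)) = 1/tan(θ)
All other Christoffel symbols are zero.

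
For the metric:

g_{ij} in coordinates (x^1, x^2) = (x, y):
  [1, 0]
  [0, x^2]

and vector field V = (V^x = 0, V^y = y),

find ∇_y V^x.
Non-zero Christoffel symbols:
Γ^x_{y y} = -x
Γ^y_{x y} = 1/x
∇_y V^x = ∂_y V^x + Γ^x_{y j} V^j
  = (0) + (0)(0) + (-x)(y)
  = -x*y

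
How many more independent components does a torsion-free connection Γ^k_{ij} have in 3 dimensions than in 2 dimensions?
Independent components in n dimensions: n × n(n+1)/2 = n^2(n+1)/2.
3D: 3 × 6 = 18
2D: 2 × 3 = 6
Difference = 18 - 6 = 12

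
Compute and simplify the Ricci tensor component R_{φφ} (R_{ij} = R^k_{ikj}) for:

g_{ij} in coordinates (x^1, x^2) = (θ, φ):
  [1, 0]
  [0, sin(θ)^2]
Non-zero Christoffel symbols (Γ^k_{ij} = Γ^k_{ji}):
Γ^θ_{φ φ} = -sin(2*θ)/2
Γ^φ_{θ φ} = 1/tan(θ)
R^θ_{φ θ φ} = ∂_θ Γ^θ_{φ φ} - ∂_φ Γ^θ_{φ θ} + Γ^θ_{θ m} Γ^m_{φ φ} - Γ^θ_{φ m} Γ^m_{φ θ}
  = (-cos(2*θ)) - (0) + (0) - (-cos(θ)^2) = sin(θ)^2
R^φ_{φ φ φ} = 0 (a repeated index in an antisymmetric pair)
R_{φφ} = R^θ_{φ θ φ} + R^φ_{φ φ φ} = (sin(θ)^2) + (0) = sin(θ)^2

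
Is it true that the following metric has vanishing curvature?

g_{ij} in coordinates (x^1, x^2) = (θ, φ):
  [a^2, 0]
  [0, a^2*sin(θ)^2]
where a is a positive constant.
Non-zero Christoffel symbols:
Γ^θ_{φ φ} = -sin(2*θ)/2
Γ^φ_{θ φ} = 1/tan(θ)
Ricci tensor: R_{θθ} = 1, R_{θφ} = 0, R_{φφ} = sin(θ)^2
The Ricci tensor is non-zero, so the Riemann tensor is non-zero: not flat.
No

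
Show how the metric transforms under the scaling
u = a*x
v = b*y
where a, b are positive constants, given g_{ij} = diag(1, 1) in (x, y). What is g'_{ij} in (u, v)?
Invert the transformation: x = u/a, y = v/b
g'_{ij} = (∂x^k/∂x'^i)(∂x^l/∂x'^j) g_{kl}; with g_{kl} = δ_{kl} this is Σ_k (∂x^k/∂x'^i)(∂x^k/∂x'^j).
Jacobian: ∂x/∂u = 1/a, ∂x/∂v = 0, ∂y/∂u = 0, ∂y/∂v = 1/b
g'_{uu} = (1/a)(1/a) + (0)(0) = 1/a^2
g'_{uv} = (1/a)(0) + (0)(1/b) = 0
g'_{vv} = (0)(0) + (1/b)(1/b) = 1/b^2
g'_{ij} = diag(1/a^2, 1/b^2)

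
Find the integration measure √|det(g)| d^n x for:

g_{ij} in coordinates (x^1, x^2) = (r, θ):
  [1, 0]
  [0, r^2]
det(g) = r^2
√|det(g)| = r
Volume element: dV = r dr dθ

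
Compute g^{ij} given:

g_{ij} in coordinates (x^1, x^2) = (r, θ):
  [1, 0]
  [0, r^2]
The metric is diagonal, so g^{ij} is diagonal with entries 1/g_{ii}: diag(1, 1/(r^2)).
g^{ij}:
  [1, 0]
  [0, 1/r^2]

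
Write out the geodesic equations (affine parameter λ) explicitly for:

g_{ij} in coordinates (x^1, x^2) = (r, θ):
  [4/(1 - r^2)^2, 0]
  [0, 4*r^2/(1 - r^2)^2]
Geodesic equation: d^2x^k/dλ^2 + Γ^k_{ij} (dx^i/dλ)(dx^j/dλ) = 0.
Non-zero Christoffel symbols:
Γ^r_{r r} = 2*r/(1 - r^2)
Γ^r_{θ θ} = (r^3 + r)/(r^2 - 1)
Γ^θ_{r θ} = (-r^2 - 1)/(r^3 - r)
Substituting (the symmetric pair Γ^k_{ij}, Γ^k_{ji} combines into a factor 2):
d^2r/dλ^2 + (2*r/(1 - r^2)) (dr/dλ)^2 + ((r^3 + r)/(r^2 - 1)) (dθ/dλ)^2 = 0
d^2θ/dλ^2 + ((-2*r^2 - 2)/(r^3 - r)) (dr/dλ)(dθ/dλ) = 0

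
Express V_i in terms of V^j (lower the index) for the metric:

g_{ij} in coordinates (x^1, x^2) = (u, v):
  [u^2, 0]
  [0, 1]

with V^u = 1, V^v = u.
V_i = g_{ij} V^j:
V_u = (u^2)(1) + (0)(u) = u^2
V_v = (0)(1) + (1)(u) = u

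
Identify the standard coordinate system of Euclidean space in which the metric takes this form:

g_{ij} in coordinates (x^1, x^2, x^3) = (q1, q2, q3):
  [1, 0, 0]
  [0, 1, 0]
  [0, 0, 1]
All components are constant and the metric is the identity, i.e. orthonormal rectilinear coordinates.
Cartesian (3D) coordinates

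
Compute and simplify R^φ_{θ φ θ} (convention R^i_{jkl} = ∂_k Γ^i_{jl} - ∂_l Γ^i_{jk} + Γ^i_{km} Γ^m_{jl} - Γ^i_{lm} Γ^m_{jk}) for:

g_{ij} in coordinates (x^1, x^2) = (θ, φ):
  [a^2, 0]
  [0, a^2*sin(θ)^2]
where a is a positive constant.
Non-zero Christoffel symbols (Γ^k_{ij} = Γ^k_{ji}):
Γ^θ_{φ φ} = -sin(2*θ)/2
Γ^φ_{θ φ} = 1/tan(θ)
R^φ_{θ φ θ} = ∂_φ Γ^φ_{θ θ} - ∂_θ Γ^φ_{θ φ} + Γ^φ_{φ m} Γ^m_{θ θ} - Γ^φ_{θ m} Γ^m_{θ φ}
  = (0) - (-1/sin(θ)^2) + (0) - (1/tan(θ)^2) = 1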